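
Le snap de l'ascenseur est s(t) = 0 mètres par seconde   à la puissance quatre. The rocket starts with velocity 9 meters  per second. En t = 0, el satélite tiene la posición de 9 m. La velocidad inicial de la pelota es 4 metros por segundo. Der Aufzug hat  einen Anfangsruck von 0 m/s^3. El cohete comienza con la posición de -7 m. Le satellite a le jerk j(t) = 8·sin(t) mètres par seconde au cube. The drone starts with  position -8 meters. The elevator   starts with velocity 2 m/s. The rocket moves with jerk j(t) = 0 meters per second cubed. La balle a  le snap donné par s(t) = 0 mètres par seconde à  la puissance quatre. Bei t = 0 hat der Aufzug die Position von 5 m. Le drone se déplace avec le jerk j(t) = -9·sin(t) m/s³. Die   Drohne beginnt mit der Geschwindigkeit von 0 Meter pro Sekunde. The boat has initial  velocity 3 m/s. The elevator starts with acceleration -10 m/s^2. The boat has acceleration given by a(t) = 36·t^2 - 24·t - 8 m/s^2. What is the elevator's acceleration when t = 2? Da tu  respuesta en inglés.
Starting from snap s(t) = 0, we take 2 antiderivatives. Taking ∫s(t)dt and applying j(0) = 0, we find j(t) = 0. Finding the antiderivative of j(t) and using a(0) = -10: a(t) = -10. From the given acceleration equation a(t) = -10, we substitute t = 2 to get a = -10.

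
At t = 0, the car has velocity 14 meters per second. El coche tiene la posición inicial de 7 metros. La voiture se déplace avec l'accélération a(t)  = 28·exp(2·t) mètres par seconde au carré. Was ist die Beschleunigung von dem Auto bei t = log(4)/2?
Aus der Gleichung für die Beschleunigung a(t) = 28·exp(2·t), setzen wir t = log(4)/2 ein und erhalten a = 112.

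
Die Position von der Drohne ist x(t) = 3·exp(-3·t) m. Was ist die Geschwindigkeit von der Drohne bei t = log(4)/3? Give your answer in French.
En partant de la position x(t) = 3·exp(-3·t), nous prenons 1 dérivée. En prenant d/dt de x(t), nous trouvons v(t) = -9·exp(-3·t). De l'équation de la vitesse v(t) = -9·exp(-3·t), nous substituons t = log(4)/3 pour obtenir v = -9/4.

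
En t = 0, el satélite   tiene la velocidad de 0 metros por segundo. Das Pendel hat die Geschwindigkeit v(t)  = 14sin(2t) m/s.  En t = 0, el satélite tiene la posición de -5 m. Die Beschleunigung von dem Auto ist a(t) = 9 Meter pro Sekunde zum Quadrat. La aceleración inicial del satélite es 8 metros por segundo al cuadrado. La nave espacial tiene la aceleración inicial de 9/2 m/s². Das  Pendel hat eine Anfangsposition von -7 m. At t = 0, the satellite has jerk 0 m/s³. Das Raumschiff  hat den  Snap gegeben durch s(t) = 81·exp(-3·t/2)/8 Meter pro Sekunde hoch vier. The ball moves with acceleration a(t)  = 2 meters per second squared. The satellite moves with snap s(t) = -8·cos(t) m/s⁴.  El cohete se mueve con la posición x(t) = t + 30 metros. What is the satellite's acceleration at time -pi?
We must find the antiderivative of our snap equation s(t) = -8·cos(t) 2 times. The integral of snap, with j(0) = 0, gives jerk: j(t) = -8·sin(t). The integral of jerk is acceleration. Using a(0) = 8, we get a(t) = 8·cos(t). Using a(t) = 8·cos(t) and substituting t = -pi, we find a = -8.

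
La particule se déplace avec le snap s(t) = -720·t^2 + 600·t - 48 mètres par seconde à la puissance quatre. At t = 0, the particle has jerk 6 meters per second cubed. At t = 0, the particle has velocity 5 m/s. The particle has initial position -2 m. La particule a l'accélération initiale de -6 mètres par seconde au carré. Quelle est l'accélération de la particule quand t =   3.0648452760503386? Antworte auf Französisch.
Nous devons trouver la primitive de notre équation du snap s(t) = -720·t^2 + 600·t - 48 2 fois. La primitive du snap, avec j(0) = 6, donne le jerk: j(t) = -240·t^3 + 300·t^2 - 48·t + 6. La primitive du jerk, avec a(0) = -6, donne l'accélération: a(t) = -60·t^4 + 100·t^3 - 24·t^2 + 6·t - 6. Nous avons l'accélération a(t) = -60·t^4 + 100·t^3 - 24·t^2 + 6·t - 6. En substituant t = 3.0648452760503386: a(3.0648452760503386) = -2628.17431376383.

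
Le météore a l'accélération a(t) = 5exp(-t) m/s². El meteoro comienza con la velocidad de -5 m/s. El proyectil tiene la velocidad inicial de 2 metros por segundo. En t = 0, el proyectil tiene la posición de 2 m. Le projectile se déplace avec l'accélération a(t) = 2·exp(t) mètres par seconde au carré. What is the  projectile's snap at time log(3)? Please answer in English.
Starting from acceleration a(t) = 2·exp(t), we take 2 derivatives. Taking d/dt of a(t), we find j(t) = 2·exp(t). Taking d/dt of j(t), we find s(t) = 2·exp(t). Using s(t) = 2·exp(t) and substituting t = log(3), we find s = 6.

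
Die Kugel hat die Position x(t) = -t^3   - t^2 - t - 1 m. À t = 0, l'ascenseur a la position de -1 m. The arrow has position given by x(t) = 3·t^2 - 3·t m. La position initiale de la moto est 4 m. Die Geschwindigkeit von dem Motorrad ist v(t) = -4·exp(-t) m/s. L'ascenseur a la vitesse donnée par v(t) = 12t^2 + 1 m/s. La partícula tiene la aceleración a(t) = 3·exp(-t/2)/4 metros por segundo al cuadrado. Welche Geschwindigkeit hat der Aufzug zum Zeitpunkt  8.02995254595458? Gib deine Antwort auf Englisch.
From the given velocity equation v(t) = 12·t^2 + 1, we substitute t = 8.02995254595458 to get v = 774.761654683389.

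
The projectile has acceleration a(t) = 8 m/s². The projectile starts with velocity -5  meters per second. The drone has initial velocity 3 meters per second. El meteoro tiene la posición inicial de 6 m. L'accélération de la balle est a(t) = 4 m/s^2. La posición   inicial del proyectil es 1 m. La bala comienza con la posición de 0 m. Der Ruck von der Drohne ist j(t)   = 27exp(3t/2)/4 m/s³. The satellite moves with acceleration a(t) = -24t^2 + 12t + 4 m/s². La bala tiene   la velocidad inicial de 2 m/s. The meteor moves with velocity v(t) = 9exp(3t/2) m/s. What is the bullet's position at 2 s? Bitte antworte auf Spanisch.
Para resolver esto, necesitamos tomar 2 antiderivadas de nuestra ecuación de la aceleración a(t) = 4. Tomando ∫a(t)dt y aplicando v(0) = 2, encontramos v(t) = 4·t + 2. Integrando la velocidad y usando la condición inicial x(0) = 0, obtenemos x(t) = 2·t^2 + 2·t. Usando x(t) = 2·t^2 + 2·t y sustituyendo t = 2, encontramos x = 12.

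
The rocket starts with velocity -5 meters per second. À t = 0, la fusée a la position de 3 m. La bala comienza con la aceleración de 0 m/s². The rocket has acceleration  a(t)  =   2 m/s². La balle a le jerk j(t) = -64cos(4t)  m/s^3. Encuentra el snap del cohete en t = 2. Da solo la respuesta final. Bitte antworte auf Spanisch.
El snap en t = 2 es s = 0.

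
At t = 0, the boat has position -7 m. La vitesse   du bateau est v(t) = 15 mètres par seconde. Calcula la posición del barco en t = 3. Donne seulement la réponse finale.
La respuesta es 38.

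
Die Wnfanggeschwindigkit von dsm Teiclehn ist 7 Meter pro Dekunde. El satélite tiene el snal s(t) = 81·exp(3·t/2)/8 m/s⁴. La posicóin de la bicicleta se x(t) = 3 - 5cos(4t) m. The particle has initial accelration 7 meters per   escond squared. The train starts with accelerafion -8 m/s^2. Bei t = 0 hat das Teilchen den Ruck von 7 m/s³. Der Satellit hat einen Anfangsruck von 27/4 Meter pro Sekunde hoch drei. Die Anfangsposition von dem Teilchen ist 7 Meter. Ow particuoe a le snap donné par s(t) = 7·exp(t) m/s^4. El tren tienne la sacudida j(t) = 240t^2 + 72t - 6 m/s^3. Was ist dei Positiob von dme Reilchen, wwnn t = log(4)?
Wir müssen die Stammfunktion unserer Gleichung für den Snap s(t) = 7·exp(t) 4-mal finden. Mit ∫s(t)dt und Anwendung von j(0) = 7, finden wir j(t) = 7·exp(t). Durch Integration von dem Ruck und Verwendung der Anfangsbedingung a(0) = 7, erhalten wir a(t) = 7·exp(t). Das Integral von der Beschleunigung ist die Geschwindigkeit. Mit v(0) = 7 erhalten wir v(t) = 7·exp(t). Mit ∫v(t)dt und Anwendung von x(0) = 7, finden wir x(t) = 7·exp(t). Wir haben die Position x(t) = 7·exp(t). Durch Einsetzen von t = log(4): x(log(4)) = 28.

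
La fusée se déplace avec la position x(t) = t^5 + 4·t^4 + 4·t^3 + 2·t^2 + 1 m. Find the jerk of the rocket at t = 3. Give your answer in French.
En partant de la position x(t) = t^5 + 4·t^4 + 4·t^3 + 2·t^2 + 1, nous prenons 3 dérivées. La dérivée de la position donne la vitesse: v(t) = 5·t^4 + 16·t^3 + 12·t^2 + 4·t. La dérivée de la vitesse donne l'accélération: a(t) = 20·t^3 + 48·t^2 + 24·t + 4. En prenant d/dt de a(t), nous trouvons j(t) = 60·t^2 + 96·t + 24. Nous avons le jerk j(t) = 60·t^2 + 96·t + 24. En substituant t = 3: j(3) = 852.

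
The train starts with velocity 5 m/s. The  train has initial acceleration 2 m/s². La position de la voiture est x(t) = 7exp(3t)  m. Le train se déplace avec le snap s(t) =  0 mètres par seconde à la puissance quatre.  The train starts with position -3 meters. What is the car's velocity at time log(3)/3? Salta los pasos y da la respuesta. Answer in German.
Die Antwort ist 63.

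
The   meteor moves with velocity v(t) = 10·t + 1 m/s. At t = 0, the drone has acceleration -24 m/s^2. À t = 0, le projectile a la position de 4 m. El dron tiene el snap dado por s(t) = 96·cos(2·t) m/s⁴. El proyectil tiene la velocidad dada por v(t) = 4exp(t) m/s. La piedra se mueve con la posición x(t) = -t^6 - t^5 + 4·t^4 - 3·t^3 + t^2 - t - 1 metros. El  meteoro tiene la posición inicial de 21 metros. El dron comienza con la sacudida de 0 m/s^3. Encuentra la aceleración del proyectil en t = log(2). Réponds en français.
En partant de la vitesse v(t) = 4·exp(t), nous prenons 1 dérivée. La dérivée de la vitesse donne l'accélération: a(t) = 4·exp(t). De l'équation de l'accélération a(t) = 4·exp(t), nous substituons t = log(2) pour obtenir a = 8.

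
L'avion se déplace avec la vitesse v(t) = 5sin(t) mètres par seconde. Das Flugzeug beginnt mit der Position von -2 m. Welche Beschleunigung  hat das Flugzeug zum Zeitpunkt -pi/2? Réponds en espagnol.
Debemos derivar nuestra ecuación de la velocidad v(t) = 5·sin(t) 1 vez. La derivada de la velocidad da la aceleración: a(t) = 5·cos(t). Usando a(t) = 5·cos(t) y sustituyendo t = -pi/2, encontramos a = 0.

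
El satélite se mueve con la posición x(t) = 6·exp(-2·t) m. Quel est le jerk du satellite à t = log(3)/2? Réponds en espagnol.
Debemos derivar nuestra ecuación de la posición x(t) = 6·exp(-2·t) 3 veces. Tomando d/dt de x(t), encontramos v(t) = -12·exp(-2·t). Derivando la velocidad, obtenemos la aceleración: a(t) = 24·exp(-2·t). Derivando la aceleración, obtenemos la sacudida: j(t) = -48·exp(-2·t). Usando j(t) = -48·exp(-2·t) y sustituyendo t = log(3)/2, encontramos j = -16.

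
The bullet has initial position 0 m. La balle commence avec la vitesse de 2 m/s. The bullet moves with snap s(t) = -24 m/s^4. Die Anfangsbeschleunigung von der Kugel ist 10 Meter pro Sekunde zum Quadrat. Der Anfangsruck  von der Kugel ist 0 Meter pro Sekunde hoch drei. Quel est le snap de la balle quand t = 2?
De l'équation du snap s(t) = -24, nous substituons t = 2 pour obtenir s = -24.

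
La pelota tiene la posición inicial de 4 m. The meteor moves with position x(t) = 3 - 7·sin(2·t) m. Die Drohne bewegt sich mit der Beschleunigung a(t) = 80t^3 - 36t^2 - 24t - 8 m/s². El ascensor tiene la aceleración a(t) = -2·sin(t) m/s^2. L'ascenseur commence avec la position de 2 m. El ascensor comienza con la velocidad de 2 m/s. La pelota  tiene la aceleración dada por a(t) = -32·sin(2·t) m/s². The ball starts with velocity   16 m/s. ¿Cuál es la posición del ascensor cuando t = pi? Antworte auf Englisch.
We need to integrate our acceleration equation a(t) = -2·sin(t) 2 times. The antiderivative of acceleration, with v(0) = 2, gives velocity: v(t) = 2·cos(t). Integrating velocity and using the initial condition x(0) = 2, we get x(t) = 2·sin(t) + 2. We have position x(t) = 2·sin(t) + 2. Substituting t = pi: x(pi) = 2.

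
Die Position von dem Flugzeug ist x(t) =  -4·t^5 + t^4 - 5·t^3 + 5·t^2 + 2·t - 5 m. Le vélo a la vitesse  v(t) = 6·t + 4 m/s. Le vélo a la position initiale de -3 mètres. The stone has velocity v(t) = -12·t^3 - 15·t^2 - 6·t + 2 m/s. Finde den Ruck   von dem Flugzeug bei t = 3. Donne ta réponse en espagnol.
Debemos derivar nuestra ecuación de la posición x(t) = -4·t^5 + t^4 - 5·t^3 + 5·t^2 + 2·t - 5 3 veces. La derivada de la posición da la velocidad: v(t) = -20·t^4 + 4·t^3 - 15·t^2 + 10·t + 2. Derivando la velocidad, obtenemos la aceleración: a(t) = -80·t^3 + 12·t^2 - 30·t + 10. Tomando d/dt de a(t), encontramos j(t) = -240·t^2 + 24·t - 30. De la ecuación de la sacudida j(t) = -240·t^2 + 24·t - 30, sustituimos t = 3 para obtener j = -2118.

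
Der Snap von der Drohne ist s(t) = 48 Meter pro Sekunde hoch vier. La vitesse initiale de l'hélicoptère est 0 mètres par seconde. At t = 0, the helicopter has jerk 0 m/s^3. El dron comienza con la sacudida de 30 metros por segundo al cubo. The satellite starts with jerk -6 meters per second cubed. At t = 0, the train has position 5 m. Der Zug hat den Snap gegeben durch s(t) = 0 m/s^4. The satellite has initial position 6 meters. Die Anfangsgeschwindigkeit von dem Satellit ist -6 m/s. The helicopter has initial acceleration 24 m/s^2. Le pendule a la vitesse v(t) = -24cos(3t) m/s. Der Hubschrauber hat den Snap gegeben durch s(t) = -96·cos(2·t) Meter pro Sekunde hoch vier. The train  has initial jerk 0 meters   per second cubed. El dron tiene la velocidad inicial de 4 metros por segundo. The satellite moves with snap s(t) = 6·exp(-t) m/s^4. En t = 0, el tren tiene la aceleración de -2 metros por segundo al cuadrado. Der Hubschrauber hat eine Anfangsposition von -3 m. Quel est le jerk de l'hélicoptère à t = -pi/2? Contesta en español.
Partiendo del snap s(t) = -96·cos(2·t), tomamos 1 integral. Tomando ∫s(t)dt y aplicando j(0) = 0, encontramos j(t) = -48·sin(2·t). Usando j(t) = -48·sin(2·t) y sustituyendo t = -pi/2, encontramos j = 0.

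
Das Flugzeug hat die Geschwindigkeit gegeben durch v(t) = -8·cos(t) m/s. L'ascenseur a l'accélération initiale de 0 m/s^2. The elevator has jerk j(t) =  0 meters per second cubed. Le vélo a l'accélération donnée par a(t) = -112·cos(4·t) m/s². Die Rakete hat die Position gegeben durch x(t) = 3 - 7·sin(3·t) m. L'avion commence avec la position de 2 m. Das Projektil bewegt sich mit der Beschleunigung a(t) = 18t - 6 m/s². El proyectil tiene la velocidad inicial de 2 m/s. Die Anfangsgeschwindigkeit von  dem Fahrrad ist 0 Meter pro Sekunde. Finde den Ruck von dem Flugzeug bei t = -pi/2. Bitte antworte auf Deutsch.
Wir müssen unsere Gleichung für die Geschwindigkeit v(t) = -8·cos(t) 2-mal ableiten. Durch Ableiten von der Geschwindigkeit erhalten wir die Beschleunigung: a(t) = 8·sin(t). Die Ableitung von der Beschleunigung ergibt den Ruck: j(t) = 8·cos(t). Aus der Gleichung für den Ruck j(t) = 8·cos(t), setzen wir t = -pi/2 ein und erhalten j = 0.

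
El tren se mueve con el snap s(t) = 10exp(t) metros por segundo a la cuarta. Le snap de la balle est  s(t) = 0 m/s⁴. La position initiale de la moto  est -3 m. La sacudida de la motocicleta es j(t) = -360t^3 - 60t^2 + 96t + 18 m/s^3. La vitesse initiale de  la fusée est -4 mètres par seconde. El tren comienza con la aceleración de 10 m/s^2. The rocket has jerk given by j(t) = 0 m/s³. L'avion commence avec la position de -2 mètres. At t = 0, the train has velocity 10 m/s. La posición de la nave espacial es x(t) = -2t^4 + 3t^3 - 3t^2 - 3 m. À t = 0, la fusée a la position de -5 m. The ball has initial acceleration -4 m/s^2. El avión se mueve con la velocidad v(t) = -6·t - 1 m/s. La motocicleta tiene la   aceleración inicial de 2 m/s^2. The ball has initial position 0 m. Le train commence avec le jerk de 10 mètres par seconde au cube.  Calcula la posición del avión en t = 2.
Para resolver esto, necesitamos tomar 1 antiderivada de nuestra ecuación de la velocidad v(t) = -6·t - 1. La integral de la velocidad, con x(0) = -2, da la posición: x(t) = -3·t^2 - t - 2. De la ecuación de la posición x(t) = -3·t^2 - t - 2, sustituimos t = 2 para obtener x = -16.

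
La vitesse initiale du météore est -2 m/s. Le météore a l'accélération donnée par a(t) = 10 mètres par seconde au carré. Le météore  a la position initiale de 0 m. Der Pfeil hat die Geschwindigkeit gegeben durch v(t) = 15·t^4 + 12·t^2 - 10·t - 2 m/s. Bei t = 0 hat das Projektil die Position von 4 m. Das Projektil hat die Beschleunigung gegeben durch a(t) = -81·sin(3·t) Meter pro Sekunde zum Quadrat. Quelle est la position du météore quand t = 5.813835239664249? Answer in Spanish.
Debemos encontrar la antiderivada de nuestra ecuación de la aceleración a(t) = 10 2 veces. Integrando la aceleración y usando la condición inicial v(0) = -2, obtenemos v(t) = 10·t - 2. La antiderivada de la velocidad es la posición. Usando x(0) = 0, obtenemos x(t) = 5·t^2 - 2·t. Usando x(t) = 5·t^2 - 2·t y sustituyendo t = 5.813835239664249, encontramos x = 157.375730490481.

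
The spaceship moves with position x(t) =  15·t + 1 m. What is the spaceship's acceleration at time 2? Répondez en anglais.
We must differentiate our position equation x(t) = 15·t + 1 2 times. The derivative of position gives velocity: v(t) = 15. The derivative of velocity gives acceleration: a(t) = 0. From the given acceleration equation a(t) = 0, we substitute t = 2 to get a = 0.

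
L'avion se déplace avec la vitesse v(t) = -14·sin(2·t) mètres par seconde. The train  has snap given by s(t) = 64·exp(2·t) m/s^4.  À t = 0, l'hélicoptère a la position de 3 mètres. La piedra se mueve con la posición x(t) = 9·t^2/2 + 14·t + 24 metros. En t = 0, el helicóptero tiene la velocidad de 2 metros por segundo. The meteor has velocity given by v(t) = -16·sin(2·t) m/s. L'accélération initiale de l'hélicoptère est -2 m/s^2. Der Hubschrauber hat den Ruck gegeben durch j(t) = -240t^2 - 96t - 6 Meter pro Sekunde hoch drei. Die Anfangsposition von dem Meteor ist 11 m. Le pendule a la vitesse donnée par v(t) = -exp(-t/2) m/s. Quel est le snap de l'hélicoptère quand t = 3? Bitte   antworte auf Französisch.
En partant du jerk j(t) = -240·t^2 - 96·t - 6, nous prenons 1 dérivée. En dérivant le jerk, nous obtenons le snap: s(t) = -480·t - 96. Nous avons le snap s(t) = -480·t - 96. En substituant t = 3: s(3) = -1536.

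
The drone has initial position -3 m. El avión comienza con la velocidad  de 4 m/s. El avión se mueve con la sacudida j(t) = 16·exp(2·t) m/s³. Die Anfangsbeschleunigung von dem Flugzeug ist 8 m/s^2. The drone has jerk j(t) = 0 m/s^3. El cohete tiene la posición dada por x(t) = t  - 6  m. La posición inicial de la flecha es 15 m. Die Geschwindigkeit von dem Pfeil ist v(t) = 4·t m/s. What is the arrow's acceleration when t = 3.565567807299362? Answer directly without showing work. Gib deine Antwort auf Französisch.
L'accélération à t = 3.565567807299362 est a = 4.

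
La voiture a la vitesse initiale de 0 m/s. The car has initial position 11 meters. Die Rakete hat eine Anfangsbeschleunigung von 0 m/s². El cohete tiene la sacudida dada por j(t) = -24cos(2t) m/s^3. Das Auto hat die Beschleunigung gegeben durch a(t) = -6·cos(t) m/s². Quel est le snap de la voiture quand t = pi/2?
Nous devons dériver notre équation de l'accélération a(t) = -6·cos(t) 2 fois. En dérivant l'accélération, nous obtenons le jerk: j(t) = 6·sin(t). La dérivée du jerk donne le snap: s(t) = 6·cos(t). De l'équation du snap s(t) = 6·cos(t), nous substituons t = pi/2 pour obtenir s = 0.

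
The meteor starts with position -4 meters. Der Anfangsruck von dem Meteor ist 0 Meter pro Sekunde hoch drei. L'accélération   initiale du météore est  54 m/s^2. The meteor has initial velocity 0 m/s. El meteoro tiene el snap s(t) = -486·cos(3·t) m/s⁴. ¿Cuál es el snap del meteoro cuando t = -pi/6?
Tenemos el snap s(t) = -486·cos(3·t). Sustituyendo t = -pi/6: s(-pi/6) = 0.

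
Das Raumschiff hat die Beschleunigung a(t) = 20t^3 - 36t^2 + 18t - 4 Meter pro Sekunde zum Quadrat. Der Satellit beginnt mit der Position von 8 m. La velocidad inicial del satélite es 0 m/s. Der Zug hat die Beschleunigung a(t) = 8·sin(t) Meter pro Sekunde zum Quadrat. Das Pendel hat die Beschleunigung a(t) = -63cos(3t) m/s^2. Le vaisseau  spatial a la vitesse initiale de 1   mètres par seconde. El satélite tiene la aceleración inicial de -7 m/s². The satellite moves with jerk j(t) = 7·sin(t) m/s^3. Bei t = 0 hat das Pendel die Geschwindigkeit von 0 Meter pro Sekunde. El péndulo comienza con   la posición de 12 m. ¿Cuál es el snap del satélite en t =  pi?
Debemos derivar nuestra ecuación de la sacudida j(t) = 7·sin(t) 1 vez. La derivada de la sacudida da el snap: s(t) = 7·cos(t). Usando s(t) = 7·cos(t) y sustituyendo t = pi, encontramos s = -7.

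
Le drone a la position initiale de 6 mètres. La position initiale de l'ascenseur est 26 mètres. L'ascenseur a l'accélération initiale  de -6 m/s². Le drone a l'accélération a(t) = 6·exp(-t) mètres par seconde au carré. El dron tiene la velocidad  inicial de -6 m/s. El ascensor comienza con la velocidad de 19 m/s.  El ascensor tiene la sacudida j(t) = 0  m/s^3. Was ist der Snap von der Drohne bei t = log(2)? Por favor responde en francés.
Nous devons dériver notre équation de l'accélération a(t) = 6·exp(-t) 2 fois. En dérivant l'accélération, nous obtenons le jerk: j(t) = -6·exp(-t). En dérivant le jerk, nous obtenons le snap: s(t) = 6·exp(-t). En utilisant s(t) = 6·exp(-t) et en substituant t = log(2), nous trouvons s = 3.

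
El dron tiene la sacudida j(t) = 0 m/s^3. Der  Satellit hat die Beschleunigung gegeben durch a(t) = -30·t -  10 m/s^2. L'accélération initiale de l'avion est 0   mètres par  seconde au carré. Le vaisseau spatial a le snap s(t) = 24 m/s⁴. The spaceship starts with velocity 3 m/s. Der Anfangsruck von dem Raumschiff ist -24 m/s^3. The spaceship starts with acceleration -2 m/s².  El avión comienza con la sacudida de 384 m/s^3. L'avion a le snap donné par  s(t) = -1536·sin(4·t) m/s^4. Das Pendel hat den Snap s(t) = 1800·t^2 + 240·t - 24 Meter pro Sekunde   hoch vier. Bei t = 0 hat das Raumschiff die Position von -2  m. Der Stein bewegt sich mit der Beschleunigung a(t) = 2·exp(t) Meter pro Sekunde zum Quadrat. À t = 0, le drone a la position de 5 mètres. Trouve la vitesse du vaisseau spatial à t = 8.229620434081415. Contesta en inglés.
Starting from snap s(t) = 24, we take 3 antiderivatives. The antiderivative of snap, with j(0) = -24, gives jerk: j(t) = 24·t - 24. The integral of jerk is acceleration. Using a(0) = -2, we get a(t) = 12·t^2 - 24·t - 2. The integral of acceleration, with v(0) = 3, gives velocity: v(t) = 4·t^3 - 12·t^2 - 2·t + 3. Using v(t) = 4·t^3 - 12·t^2 - 2·t + 3 and substituting t = 8.229620434081415, we find v = 1403.27950228651.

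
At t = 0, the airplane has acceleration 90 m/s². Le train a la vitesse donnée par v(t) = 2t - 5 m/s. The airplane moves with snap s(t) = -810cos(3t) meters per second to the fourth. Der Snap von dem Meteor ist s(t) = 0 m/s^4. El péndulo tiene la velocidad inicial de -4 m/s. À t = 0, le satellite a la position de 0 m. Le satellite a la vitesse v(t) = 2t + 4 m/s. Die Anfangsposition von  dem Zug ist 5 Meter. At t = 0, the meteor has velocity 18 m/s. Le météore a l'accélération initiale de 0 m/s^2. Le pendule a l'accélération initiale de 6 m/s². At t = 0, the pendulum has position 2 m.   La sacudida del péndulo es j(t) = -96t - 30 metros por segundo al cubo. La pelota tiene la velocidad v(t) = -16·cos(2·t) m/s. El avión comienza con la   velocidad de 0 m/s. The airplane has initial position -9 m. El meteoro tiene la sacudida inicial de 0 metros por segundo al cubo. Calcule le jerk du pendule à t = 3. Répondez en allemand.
Mit j(t) = -96·t - 30 und Einsetzen von t = 3, finden wir j = -318.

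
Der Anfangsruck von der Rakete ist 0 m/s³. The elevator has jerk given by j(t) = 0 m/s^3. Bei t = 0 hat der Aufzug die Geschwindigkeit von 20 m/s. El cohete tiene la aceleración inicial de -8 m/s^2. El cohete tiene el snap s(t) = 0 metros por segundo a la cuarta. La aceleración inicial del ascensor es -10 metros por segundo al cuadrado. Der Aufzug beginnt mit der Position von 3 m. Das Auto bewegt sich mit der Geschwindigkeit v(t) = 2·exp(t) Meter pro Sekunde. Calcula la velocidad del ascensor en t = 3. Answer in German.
Wir müssen die Stammfunktion unserer Gleichung für den Ruck j(t) = 0 2-mal finden. Mit ∫j(t)dt und Anwendung von a(0) = -10, finden wir a(t) = -10. Mit ∫a(t)dt und Anwendung von v(0) = 20, finden wir v(t) = 20 - 10·t. Mit v(t) = 20 - 10·t und Einsetzen von t = 3, finden wir v = -10.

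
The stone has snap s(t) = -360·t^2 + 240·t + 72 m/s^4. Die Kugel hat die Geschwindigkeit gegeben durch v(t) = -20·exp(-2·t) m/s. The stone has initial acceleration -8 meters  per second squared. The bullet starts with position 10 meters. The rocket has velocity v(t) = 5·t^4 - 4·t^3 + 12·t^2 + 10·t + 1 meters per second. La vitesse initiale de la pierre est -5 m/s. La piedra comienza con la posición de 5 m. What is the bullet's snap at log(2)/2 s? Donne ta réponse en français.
Pour résoudre ceci, nous devons prendre 3 dérivées de notre équation de la vitesse v(t) = -20·exp(-2·t). La dérivée de la vitesse donne l'accélération: a(t) = 40·exp(-2·t). En dérivant l'accélération, nous obtenons le jerk: j(t) = -80·exp(-2·t). La dérivée du jerk donne le snap: s(t) = 160·exp(-2·t). Nous avons le snap s(t) = 160·exp(-2·t). En substituant t = log(2)/2: s(log(2)/2) = 80.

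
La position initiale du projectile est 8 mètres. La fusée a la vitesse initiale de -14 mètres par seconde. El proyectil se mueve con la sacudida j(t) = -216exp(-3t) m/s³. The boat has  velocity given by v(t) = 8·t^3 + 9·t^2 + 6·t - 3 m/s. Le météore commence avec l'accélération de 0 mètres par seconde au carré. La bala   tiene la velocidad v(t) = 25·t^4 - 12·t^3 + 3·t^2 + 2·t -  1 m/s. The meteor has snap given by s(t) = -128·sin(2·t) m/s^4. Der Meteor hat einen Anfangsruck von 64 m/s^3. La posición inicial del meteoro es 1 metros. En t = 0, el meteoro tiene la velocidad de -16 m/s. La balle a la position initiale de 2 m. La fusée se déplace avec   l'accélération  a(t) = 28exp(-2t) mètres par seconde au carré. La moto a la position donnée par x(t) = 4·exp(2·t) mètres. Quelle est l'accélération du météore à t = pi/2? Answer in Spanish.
Para resolver esto, necesitamos tomar 2 antiderivadas de nuestra ecuación del snap s(t) = -128·sin(2·t). La antiderivada del snap, con j(0) = 64, da la sacudida: j(t) = 64·cos(2·t). Tomando ∫j(t)dt y aplicando a(0) = 0, encontramos a(t) = 32·sin(2·t). Usando a(t) = 32·sin(2·t) y sustituyendo t = pi/2, encontramos a = 0.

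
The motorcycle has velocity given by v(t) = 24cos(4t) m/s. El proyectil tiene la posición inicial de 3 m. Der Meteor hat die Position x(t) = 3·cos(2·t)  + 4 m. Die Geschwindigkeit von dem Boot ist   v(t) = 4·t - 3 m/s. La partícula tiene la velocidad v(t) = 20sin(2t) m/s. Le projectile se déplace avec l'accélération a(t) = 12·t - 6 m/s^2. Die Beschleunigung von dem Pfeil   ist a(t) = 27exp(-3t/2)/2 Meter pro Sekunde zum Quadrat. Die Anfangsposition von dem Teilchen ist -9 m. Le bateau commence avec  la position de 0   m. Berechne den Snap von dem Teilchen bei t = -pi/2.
Um dies zu lösen, müssen wir 3 Ableitungen unserer Gleichung für die Geschwindigkeit v(t) = 20·sin(2·t) nehmen. Die Ableitung von der Geschwindigkeit ergibt die Beschleunigung: a(t) = 40·cos(2·t). Die Ableitung von der Beschleunigung ergibt den Ruck: j(t) = -80·sin(2·t). Durch Ableiten von dem Ruck erhalten wir den Snap: s(t) = -160·cos(2·t). Wir haben den Snap s(t) = -160·cos(2·t). Durch Einsetzen von t = -pi/2: s(-pi/2) = 160.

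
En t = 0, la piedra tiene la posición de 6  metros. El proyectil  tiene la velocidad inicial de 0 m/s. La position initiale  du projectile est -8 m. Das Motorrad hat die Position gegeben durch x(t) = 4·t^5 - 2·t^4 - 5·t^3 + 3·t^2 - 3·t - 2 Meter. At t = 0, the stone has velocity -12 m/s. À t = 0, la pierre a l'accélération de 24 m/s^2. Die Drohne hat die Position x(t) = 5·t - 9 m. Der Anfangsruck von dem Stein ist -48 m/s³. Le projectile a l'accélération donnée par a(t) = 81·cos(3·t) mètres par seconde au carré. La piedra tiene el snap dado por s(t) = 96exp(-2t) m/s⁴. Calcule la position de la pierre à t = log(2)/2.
Nous devons intégrer notre équation du snap s(t) = 96·exp(-2·t) 4 fois. En prenant ∫s(t)dt et en appliquant j(0) = -48, nous trouvons j(t) = -48·exp(-2·t). L'intégrale du jerk, avec a(0) = 24, donne l'accélération: a(t) = 24·exp(-2·t). En intégrant l'accélération et en utilisant la condition initiale v(0) = -12, nous obtenons v(t) = -12·exp(-2·t). La primitive de la vitesse est la position. En utilisant x(0) = 6, nous obtenons x(t) = 6·exp(-2·t). De l'équation de la position x(t) = 6·exp(-2·t), nous substituons t = log(2)/2 pour obtenir x = 3.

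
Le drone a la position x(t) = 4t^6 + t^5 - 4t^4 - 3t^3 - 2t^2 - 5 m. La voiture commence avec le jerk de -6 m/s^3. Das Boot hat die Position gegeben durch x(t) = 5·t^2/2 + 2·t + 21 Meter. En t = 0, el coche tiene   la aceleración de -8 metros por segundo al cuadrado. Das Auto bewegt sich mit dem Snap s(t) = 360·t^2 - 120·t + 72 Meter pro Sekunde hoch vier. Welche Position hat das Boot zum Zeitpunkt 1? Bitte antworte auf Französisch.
En utilisant x(t) = 5·t^2/2 + 2·t + 21 et en substituant t = 1, nous trouvons x = 51/2.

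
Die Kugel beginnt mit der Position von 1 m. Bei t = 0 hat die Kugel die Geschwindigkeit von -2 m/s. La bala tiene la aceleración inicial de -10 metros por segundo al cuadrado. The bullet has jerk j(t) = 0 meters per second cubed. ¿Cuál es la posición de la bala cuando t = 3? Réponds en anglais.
To solve this, we need to take 3 antiderivatives of our jerk equation j(t) = 0. Finding the integral of j(t) and using a(0) = -10: a(t) = -10. Taking ∫a(t)dt and applying v(0) = -2, we find v(t) = -10·t - 2. Finding the antiderivative of v(t) and using x(0) = 1: x(t) = -5·t^2 - 2·t + 1. From the given position equation x(t) = -5·t^2 - 2·t + 1, we substitute t = 3 to get x = -50.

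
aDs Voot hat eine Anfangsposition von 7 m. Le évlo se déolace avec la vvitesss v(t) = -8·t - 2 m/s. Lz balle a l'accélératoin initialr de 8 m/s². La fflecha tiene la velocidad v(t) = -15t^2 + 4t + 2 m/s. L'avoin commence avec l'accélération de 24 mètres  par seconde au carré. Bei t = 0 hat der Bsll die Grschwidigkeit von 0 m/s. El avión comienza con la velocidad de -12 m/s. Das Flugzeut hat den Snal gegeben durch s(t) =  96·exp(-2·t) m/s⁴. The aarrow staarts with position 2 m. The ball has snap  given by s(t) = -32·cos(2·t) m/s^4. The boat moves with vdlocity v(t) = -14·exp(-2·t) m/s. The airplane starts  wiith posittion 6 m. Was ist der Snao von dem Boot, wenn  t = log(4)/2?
Wir müssen unsere Gleichung für die Geschwindigkeit v(t) = -14·exp(-2·t) 3-mal ableiten. Durch Ableiten von der Geschwindigkeit erhalten wir die Beschleunigung: a(t) = 28·exp(-2·t). Die Ableitung von der Beschleunigung ergibt den Ruck: j(t) = -56·exp(-2·t). Die Ableitung von dem Ruck ergibt den Snap: s(t) = 112·exp(-2·t). Aus der Gleichung für den Snap s(t) = 112·exp(-2·t), setzen wir t = log(4)/2 ein und erhalten s = 28.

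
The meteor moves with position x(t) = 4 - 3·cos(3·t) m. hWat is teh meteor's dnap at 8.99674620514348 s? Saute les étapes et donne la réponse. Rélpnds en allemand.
Der Snap bei t = 8.99674620514348 ist s = 68.7178450251599.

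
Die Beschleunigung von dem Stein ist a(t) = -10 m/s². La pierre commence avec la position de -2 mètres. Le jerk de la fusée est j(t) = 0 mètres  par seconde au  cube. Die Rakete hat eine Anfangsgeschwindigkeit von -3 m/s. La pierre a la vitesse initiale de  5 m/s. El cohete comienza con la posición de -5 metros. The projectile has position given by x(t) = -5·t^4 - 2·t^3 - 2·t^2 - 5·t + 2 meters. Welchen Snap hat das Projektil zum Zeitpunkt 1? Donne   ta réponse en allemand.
Ausgehend von der Position x(t) = -5·t^4 - 2·t^3 - 2·t^2 - 5·t + 2, nehmen wir 4 Ableitungen. Die Ableitung von der Position ergibt die Geschwindigkeit: v(t) = -20·t^3 - 6·t^2 - 4·t - 5. Mit d/dt von v(t) finden wir a(t) = -60·t^2 - 12·t - 4. Die Ableitung von der Beschleunigung ergibt den Ruck: j(t) = -120·t - 12. Durch Ableiten von dem Ruck erhalten wir den Snap: s(t) = -120. Mit s(t) = -120 und Einsetzen von t = 1, finden wir s = -120.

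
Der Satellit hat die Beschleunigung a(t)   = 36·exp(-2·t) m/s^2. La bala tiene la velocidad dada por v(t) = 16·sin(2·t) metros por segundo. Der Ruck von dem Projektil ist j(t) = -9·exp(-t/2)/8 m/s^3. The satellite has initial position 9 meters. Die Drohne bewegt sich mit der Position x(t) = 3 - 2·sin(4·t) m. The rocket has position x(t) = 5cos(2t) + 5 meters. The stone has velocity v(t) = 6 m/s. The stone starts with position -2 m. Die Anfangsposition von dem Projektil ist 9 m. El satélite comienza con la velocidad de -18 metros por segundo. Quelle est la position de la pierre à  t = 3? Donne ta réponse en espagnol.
Necesitamos integrar nuestra ecuación de la velocidad v(t) = 6 1 vez. La integral de la velocidad es la posición. Usando x(0) = -2, obtenemos x(t) = 6·t - 2. De la ecuación de la posición x(t) = 6·t - 2, sustituimos t = 3 para obtener x = 16.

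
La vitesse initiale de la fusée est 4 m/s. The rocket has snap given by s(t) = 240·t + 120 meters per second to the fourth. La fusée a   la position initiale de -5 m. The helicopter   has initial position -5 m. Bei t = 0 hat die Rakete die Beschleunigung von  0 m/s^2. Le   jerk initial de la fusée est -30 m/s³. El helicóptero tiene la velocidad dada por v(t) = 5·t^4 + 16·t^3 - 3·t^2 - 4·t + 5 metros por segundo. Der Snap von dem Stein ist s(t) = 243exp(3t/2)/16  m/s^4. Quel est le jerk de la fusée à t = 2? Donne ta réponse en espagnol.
Necesitamos integrar nuestra ecuación del snap s(t) = 240·t + 120 1 vez. Integrando el snap y usando la condición inicial j(0) = -30, obtenemos j(t) = 120·t^2 + 120·t - 30. Usando j(t) = 120·t^2 + 120·t - 30 y sustituyendo t = 2, encontramos j = 690.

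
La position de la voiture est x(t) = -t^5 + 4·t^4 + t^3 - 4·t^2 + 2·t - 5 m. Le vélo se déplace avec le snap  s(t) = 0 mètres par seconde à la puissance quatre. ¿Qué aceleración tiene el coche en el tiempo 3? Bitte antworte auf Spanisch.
Debemos derivar nuestra ecuación de la posición x(t) = -t^5 + 4·t^4 + t^3 - 4·t^2 + 2·t - 5 2 veces. Derivando la posición, obtenemos la velocidad: v(t) = -5·t^4 + 16·t^3 + 3·t^2 - 8·t + 2. Derivando la velocidad, obtenemos la aceleración: a(t) = -20·t^3 + 48·t^2 + 6·t - 8. Tenemos la aceleración a(t) = -20·t^3 + 48·t^2 + 6·t - 8. Sustituyendo t = 3: a(3) = -98.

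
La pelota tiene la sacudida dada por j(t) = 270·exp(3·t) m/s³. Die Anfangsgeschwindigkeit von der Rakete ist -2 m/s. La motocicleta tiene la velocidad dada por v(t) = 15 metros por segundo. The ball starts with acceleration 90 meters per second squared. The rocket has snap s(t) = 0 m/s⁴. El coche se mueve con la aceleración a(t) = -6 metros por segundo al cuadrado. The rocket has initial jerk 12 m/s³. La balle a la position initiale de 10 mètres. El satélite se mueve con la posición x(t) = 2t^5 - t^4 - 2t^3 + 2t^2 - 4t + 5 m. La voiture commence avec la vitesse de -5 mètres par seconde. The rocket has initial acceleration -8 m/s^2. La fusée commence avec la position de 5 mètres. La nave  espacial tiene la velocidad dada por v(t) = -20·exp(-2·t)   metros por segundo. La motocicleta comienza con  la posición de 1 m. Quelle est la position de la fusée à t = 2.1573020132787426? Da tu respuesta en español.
Necesitamos integrar nuestra ecuación del snap s(t) = 0 4 veces. Integrando el snap y usando la condición inicial j(0) = 12, obtenemos j(t) = 12. La antiderivada de la sacudida, con a(0) = -8, da la aceleración: a(t) = 12·t - 8. La antiderivada de la aceleración, con v(0) = -2, da la velocidad: v(t) = 6·t^2 - 8·t - 2. Integrando la velocidad y usando la condición inicial x(0) = 5, obtenemos x(t) = 2·t^3 - 4·t^2 - 2·t + 5. De la ecuación de la posición x(t) = 2·t^3 - 4·t^2 - 2·t + 5, sustituimos t = 2.1573020132787426 para obtener x = 2.14954800465349.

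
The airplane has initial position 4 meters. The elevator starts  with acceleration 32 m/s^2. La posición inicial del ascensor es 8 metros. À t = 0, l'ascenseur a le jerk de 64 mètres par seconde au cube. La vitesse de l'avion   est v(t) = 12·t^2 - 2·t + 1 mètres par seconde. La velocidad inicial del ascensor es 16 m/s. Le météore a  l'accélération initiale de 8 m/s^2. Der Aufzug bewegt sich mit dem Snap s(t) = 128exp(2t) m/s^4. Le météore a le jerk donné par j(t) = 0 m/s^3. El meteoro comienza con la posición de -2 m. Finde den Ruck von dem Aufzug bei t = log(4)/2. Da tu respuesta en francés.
Nous devons intégrer notre équation du snap s(t) = 128·exp(2·t) 1 fois. En prenant ∫s(t)dt et en appliquant j(0) = 64, nous trouvons j(t) = 64·exp(2·t). De l'équation du jerk j(t) = 64·exp(2·t), nous substituons t = log(4)/2 pour obtenir j = 256.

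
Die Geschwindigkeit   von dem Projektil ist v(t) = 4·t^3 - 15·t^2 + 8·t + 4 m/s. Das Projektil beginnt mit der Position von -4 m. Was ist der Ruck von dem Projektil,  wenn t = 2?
Um dies zu lösen, müssen wir 2 Ableitungen unserer Gleichung für die Geschwindigkeit v(t) = 4·t^3 - 15·t^2 + 8·t + 4 nehmen. Durch Ableiten von der Geschwindigkeit erhalten wir die Beschleunigung: a(t) = 12·t^2 - 30·t + 8. Mit d/dt von a(t) finden wir j(t) = 24·t - 30. Aus der Gleichung für den Ruck j(t) = 24·t - 30, setzen wir t = 2 ein und erhalten j = 18.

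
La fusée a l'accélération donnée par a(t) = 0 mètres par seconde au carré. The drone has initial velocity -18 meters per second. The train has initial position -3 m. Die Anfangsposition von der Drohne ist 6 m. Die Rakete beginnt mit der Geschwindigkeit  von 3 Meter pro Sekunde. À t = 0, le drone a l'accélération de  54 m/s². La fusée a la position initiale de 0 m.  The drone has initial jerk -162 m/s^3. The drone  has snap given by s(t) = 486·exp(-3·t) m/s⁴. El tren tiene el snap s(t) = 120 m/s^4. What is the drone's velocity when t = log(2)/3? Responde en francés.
En partant du snap s(t) = 486·exp(-3·t), nous prenons 3 primitives. La primitive du snap est le jerk. En utilisant j(0) = -162, nous obtenons j(t) = -162·exp(-3·t). En intégrant le jerk et en utilisant la condition initiale a(0) = 54, nous obtenons a(t) = 54·exp(-3·t). L'intégrale de l'accélération est la vitesse. En utilisant v(0) = -18, nous obtenons v(t) = -18·exp(-3·t). En utilisant v(t) = -18·exp(-3·t) et en substituant t = log(2)/3, nous trouvons v = -9.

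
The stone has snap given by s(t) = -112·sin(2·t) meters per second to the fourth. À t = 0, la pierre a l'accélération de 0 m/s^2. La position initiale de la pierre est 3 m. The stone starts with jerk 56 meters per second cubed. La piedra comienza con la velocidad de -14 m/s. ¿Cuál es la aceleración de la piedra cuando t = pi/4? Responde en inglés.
To find the answer, we compute 2 integrals of s(t) = -112·sin(2·t). Finding the antiderivative of s(t) and using j(0) = 56: j(t) = 56·cos(2·t). Taking ∫j(t)dt and applying a(0) = 0, we find a(t) = 28·sin(2·t). We have acceleration a(t) = 28·sin(2·t). Substituting t = pi/4: a(pi/4) = 28.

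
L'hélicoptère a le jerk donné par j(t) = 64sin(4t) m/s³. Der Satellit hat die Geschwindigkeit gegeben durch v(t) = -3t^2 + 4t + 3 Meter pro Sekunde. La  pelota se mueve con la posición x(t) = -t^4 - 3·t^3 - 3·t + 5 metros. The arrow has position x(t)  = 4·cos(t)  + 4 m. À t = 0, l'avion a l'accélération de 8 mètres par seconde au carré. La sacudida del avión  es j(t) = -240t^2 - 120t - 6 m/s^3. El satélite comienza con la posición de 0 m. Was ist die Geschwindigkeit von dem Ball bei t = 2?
Um dies zu lösen, müssen wir 1 Ableitung unserer Gleichung für die Position x(t) = -t^4 - 3·t^3 - 3·t + 5 nehmen. Die Ableitung von der Position ergibt die Geschwindigkeit: v(t) = -4·t^3 - 9·t^2 - 3. Mit v(t) = -4·t^3 - 9·t^2 - 3 und Einsetzen von t = 2, finden wir v = -71.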